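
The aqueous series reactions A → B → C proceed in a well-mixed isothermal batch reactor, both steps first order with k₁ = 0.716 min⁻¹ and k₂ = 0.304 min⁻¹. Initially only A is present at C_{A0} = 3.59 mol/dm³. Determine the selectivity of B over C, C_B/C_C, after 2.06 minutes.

2.22

Solving the coupled first-order balances gives C_B(t) = [k₁/(k₂−k₁)]·C_{A0}·(e^(−k₁t) − e^(−k₂t)).
e^(−k₁t) = e^(−0.716×2.06) = e^(−1.475) = 0.2288; e^(−k₂t) = e^(−0.6262) = 0.5346.
C_B = 0.716×3.59/(0.304−0.716) × (0.2288−0.5346) = (-6.239)×(-0.3058) = 1.908 mol/dm³.
C_A = C_{A0}e^(−k₁t) = 0.8213 mol/dm³, so C_C = C_{A0}−C_A−C_B = 0.8607 mol/dm³; C_B/C_C = 2.22.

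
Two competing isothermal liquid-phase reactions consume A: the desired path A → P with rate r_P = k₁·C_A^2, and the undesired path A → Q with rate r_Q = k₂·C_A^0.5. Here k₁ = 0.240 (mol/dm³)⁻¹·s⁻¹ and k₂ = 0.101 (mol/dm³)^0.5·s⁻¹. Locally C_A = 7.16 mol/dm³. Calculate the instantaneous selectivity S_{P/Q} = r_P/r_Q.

S_{P/Q} = r_P/r_Q = (k₁·C_A^2)/(k₂·C_A^0.5) = (k₁/k₂)·C_A^1.5.
= (0.240×7.160^2) / (0.101×7.160^0.5) = 12.30/0.2703 = 45.5.

45.5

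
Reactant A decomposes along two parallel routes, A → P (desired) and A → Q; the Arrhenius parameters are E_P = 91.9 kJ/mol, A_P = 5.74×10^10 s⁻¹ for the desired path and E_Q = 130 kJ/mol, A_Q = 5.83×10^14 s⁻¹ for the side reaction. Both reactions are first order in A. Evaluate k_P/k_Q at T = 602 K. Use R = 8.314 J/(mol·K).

With equal orders, S_{P/Q} = k_P/k_Q = (A_P/A_Q)·exp[(E_Q−E_P)/(RT)].
(E_Q−E_P)/(RT) = (130−91.9)×10³/(8.314×602) = 38100/5005 = 7.612.
k_P/k_Q = (5.74×10^10/5.83×10^14)·exp(7.612) = 9.846×10^-5 × 2023 = 0.199.

0.199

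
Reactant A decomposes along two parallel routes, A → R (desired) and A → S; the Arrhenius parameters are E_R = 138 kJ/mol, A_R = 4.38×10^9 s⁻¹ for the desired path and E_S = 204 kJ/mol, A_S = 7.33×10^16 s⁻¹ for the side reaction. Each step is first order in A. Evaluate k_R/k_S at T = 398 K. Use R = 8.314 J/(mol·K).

k_R/k_S = (A_R/A_S)·exp[−(E_R−E_S)/(RT)] = (A_R/A_S)·exp[(E_S−E_R)/(RT)].
(E_S−E_R)/(RT) = (204−138)×10³/(8.314×398) = 66000/3309 = 19.95.
k_R/k_S = (4.38×10^9/7.33×10^16)·exp(19.95) = 5.975×10^-8 × 4.596×10^8 = 27.5.
Since E_R < E_S, lowering the temperature improves selectivity toward R.

27.5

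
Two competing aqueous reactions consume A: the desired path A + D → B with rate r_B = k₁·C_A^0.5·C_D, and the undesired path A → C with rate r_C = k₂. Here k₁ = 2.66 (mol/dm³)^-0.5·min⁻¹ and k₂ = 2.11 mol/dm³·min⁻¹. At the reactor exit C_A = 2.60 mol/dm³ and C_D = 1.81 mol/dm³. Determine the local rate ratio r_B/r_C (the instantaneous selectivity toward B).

3.68

S_{B/C} = r_B/r_C = (k₁·C_A^0.5·C_D)/(k₂) = (k₁/k₂)·C_A^0.5·C_D.
= (2.66×2.600^0.5×1.810) / (2.11) = 7.763/2.110 = 3.68.
Since the desired path is higher order in A, keeping C_A high (PFR or concentrated feed) favours B.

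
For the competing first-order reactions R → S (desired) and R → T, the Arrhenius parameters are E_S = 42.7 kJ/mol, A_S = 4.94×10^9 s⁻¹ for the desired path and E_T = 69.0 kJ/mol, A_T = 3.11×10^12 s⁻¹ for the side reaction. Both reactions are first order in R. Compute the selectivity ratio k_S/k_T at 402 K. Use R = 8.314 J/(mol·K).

With equal orders, S_{S/T} = k_S/k_T = (A_S/A_T)·exp[(E_T−E_S)/(RT)].
(E_T−E_S)/(RT) = (69.0−42.7)×10³/(8.314×402) = 26300/3342 = 7.869.
k_S/k_T = (4.94×10^9/3.11×10^12)·exp(7.869) = 0.001588 × 2615 = 4.15.

4.15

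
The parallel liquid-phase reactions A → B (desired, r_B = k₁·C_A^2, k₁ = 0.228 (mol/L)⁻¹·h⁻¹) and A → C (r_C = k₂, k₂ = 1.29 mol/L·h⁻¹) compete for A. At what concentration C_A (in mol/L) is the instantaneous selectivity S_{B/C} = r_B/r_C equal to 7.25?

S_{B/C} = (k₁/k₂)·C_A^2 ⇒ C_A = (S·k₂/k₁)^(0.5).
= (7.25×1.29/0.228)^(0.5) = (41.02)^(0.5) = 6.40 mol/L.

6.40 mol/L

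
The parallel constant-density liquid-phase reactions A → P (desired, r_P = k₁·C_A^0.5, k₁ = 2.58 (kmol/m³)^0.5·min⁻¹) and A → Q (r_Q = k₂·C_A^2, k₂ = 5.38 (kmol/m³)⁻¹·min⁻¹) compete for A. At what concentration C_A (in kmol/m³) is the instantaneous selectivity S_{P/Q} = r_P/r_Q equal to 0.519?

S_{P/Q} = (k₁/k₂)·C_A^-1.5 ⇒ C_A = (S·k₂/k₁)^(1/(-1.5)).
= (0.519×5.38/2.58)^(-0.6667) = (1.082)^(-0.6667) = 0.949 kmol/m³.

0.949 kmol/m³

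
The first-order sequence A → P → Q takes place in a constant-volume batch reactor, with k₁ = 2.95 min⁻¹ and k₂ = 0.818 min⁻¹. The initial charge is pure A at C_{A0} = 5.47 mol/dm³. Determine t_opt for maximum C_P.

0.602 min

The intermediate peaks when r₁ = r₂, i.e. k₁e^(−k₁t) = k₂e^(−k₂t), giving t_opt = ln(k₂/k₁)/(k₂−k₁).
= ln(0.818/2.95)/(0.818−2.95) = ln(0.2773)/-2.132 = -1.283/-2.132 = 0.602 min.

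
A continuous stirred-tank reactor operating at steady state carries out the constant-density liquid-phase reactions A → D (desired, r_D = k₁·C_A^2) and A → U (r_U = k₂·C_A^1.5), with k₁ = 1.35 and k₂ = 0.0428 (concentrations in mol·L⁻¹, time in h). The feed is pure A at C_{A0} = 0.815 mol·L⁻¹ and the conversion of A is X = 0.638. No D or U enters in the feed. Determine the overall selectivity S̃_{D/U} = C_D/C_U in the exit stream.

Exit C_A = C_{A0}(1−X) = 0.815×0.362 = 0.2950 mol·L⁻¹.
Rates in a CSTR are evaluated at the outlet concentration: r_D = 1.35×0.2950^2 = 0.1175, r_U = 0.0428×0.2950^1.5 = 0.006859.
Overall selectivity = C_D/C_U = r_Dτ/(r_Uτ) = r_D/r_U = 17.1.

17.1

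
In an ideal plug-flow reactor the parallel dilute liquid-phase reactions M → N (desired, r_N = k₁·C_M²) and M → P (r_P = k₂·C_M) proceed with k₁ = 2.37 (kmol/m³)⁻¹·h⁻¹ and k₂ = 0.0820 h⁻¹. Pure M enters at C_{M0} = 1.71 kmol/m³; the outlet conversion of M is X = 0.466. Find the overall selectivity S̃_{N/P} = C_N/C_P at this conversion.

36.7

C_M = C_{M0}(1−X) = 0.9131 kmol/m³.
Along a PFR/batch, dC_P/dC_M = −r_P/(r_N+r_P) = −k₂/(k₂+k₁·C_M).
Integrating from C_{M0} to C_M: C_P = (0.0820/2.37)·ln[(0.0820+2.37·1.71)/(0.0820+2.37·0.913)] = 0.03460·ln(4.135/2.246) = 0.02111 kmol/m³.
Then C_N = (C_{M0}−C_M) − C_P = 0.7969 − 0.02111 = 0.7757 kmol/m³.
S̃_{N/P} = C_N/C_P = 0.7757/0.02111 = 36.7.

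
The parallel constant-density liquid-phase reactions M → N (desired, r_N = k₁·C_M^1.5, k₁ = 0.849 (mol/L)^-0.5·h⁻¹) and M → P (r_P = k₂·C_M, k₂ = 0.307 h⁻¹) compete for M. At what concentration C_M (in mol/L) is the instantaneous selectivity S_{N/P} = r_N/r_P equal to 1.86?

0.452 mol/L

S_{N/P} = (k₁/k₂)·C_M^0.5 ⇒ C_M = (S·k₂/k₁)^(2).
= (1.86×0.307/0.849)^(2) = (0.6726)^(2) = 0.452 mol/L.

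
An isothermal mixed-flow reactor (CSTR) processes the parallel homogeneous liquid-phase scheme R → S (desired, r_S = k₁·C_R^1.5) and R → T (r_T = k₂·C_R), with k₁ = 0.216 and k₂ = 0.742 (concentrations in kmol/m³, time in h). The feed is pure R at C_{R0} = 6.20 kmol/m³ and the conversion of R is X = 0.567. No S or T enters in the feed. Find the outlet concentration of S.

Exit C_R = C_{R0}(1−X) = 6.20×0.433 = 2.685 kmol/m³.
A CSTR operates uniformly at the exit composition, giving r_S = 0.9501 and r_T = 1.992 (each k·C_R^n at C_R = 2.685).
Fraction of consumed R going to S: r_S/(r_S+r_T) = 0.3229.
C_S = 0.3229·C_{R0}·X = 0.3229×6.20×0.567 = 1.14 kmol/m³.

1.14 kmol/m³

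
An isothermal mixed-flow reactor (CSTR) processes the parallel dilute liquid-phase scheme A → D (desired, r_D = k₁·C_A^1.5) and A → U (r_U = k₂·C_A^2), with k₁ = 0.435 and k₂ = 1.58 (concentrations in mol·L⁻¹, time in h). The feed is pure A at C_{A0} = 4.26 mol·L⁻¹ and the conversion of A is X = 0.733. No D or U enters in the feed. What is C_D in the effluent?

Exit C_A = C_{A0}(1−X) = 4.26×0.267 = 1.137 mol·L⁻¹.
A CSTR operates uniformly at the exit composition, giving r_D = 0.5277 and r_U = 2.044 (each k·C_A^n at C_A = 1.137).
Fraction of consumed A going to D: r_D/(r_D+r_U) = 0.2052.
C_D = 0.2052·C_{A0}·X = 0.2052×4.26×0.733 = 0.641 mol·L⁻¹.

0.641 mol·L⁻¹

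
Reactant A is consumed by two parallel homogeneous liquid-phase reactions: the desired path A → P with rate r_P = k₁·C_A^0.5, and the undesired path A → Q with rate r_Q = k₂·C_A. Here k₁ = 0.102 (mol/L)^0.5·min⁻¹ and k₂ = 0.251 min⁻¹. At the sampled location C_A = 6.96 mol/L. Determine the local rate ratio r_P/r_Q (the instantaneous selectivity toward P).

S_{P/Q} = r_P/r_Q = (k₁·C_A^0.5)/(k₂·C_A) = (k₁/k₂)·C_A^-0.5.
= (0.102×6.960^0.5) / (0.251×6.960) = 0.2691/1.747 = 0.154.

0.154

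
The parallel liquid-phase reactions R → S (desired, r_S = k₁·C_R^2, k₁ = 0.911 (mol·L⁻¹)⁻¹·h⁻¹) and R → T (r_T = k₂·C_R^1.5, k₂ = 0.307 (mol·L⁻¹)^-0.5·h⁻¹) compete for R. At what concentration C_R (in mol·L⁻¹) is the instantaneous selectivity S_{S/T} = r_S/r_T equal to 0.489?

0.0272 mol·L⁻¹

S_{S/T} = (k₁/k₂)·C_R^0.5 ⇒ C_R = (S·k₂/k₁)^(2).
= (0.489×0.307/0.911)^(2) = (0.1648)^(2) = 0.0272 mol·L⁻¹.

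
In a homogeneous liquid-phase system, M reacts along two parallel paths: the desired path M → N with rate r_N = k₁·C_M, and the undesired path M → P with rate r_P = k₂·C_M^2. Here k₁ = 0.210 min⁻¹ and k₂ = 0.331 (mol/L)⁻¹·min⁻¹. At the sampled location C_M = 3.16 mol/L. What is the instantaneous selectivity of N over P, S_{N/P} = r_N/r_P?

0.201

S_{N/P} = r_N/r_P = (k₁·C_M)/(k₂·C_M^2) = (k₁/k₂)·C_M⁻¹.
= (0.210×3.160) / (0.331×3.160^2) = 0.6636/3.305 = 0.201.
The undesired path is higher order in M, so low C_M (CSTR or dilute feed) favours N.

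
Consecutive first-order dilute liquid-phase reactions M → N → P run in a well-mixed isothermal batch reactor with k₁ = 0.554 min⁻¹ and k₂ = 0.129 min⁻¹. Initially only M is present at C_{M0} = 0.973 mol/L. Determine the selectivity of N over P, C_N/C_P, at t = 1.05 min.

Solving the coupled first-order balances gives C_N(t) = [k₁/(k₂−k₁)]·C_{M0}·(e^(−k₁t) − e^(−k₂t)).
e^(−k₁t) = e^(−0.554×1.05) = e^(−0.5817) = 0.5589; e^(−k₂t) = e^(−0.1355) = 0.8733.
C_N = 0.554×0.973/(0.129−0.554) × (0.5589−0.8733) = (-1.268)×(-0.3144) = 0.3987 mol/L.
C_M = C_{M0}e^(−k₁t) = 0.5439 mol/L, so C_P = C_{M0}−C_M−C_N = 0.03041 mol/L; C_N/C_P = 13.1.

13.1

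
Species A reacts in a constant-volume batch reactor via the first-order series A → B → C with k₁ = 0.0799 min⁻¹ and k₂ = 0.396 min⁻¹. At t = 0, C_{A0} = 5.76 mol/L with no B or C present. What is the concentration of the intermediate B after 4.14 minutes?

Solving the coupled first-order balances gives C_B(t) = [k₁/(k₂−k₁)]·C_{A0}·(e^(−k₁t) − e^(−k₂t)).
e^(−k₁t) = e^(−0.0799×4.14) = e^(−0.3308) = 0.7184; e^(−k₂t) = e^(−1.639) = 0.1941.
C_B = 0.0799×5.76/(0.396−0.0799) × (0.7184−0.1941) = 1.456×0.5243 = 0.7633 mol/L.

0.763 mol/L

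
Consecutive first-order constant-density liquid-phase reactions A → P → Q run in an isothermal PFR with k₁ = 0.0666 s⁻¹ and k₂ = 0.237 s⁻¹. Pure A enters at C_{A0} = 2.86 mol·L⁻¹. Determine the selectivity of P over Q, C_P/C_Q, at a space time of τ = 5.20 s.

The intermediate concentration in a first-order A→B→C sequence is C_P = k₁C_{A0}(e^(−k₁τ) − e^(−k₂τ))/(k₂−k₁).
e^(−k₁τ) = e^(−0.0666×5.20) = e^(−0.3463) = 0.7073; e^(−k₂τ) = e^(−1.232) = 0.2916.
C_P = 0.0666×2.86/(0.237−0.0666) × (0.7073−0.2916) = 1.118×0.4157 = 0.4647 mol·L⁻¹.
C_A = C_{A0}e^(−k₁τ) = 2.023 mol·L⁻¹, so C_Q = C_{A0}−C_A−C_P = 0.3725 mol·L⁻¹; C_P/C_Q = 1.25.

1.25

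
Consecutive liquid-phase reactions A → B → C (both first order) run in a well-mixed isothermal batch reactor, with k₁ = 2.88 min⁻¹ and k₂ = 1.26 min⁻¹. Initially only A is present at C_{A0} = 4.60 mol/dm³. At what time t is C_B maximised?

0.510 min

Setting dC_B/dt = 0 gives t_opt = ln(k₂/k₁)/(k₂−k₁).
= ln(1.26/2.88)/(1.26−2.88) = ln(0.4375)/-1.620 = -0.8267/-1.620 = 0.510 min.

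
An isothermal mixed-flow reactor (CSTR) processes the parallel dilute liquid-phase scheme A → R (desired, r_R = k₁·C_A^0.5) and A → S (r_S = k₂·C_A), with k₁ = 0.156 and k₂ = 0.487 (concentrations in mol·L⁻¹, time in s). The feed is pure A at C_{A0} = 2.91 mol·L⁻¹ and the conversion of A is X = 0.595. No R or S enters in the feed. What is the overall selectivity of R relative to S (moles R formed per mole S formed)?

0.295

Exit C_A = C_{A0}(1−X) = 2.91×0.405 = 1.179 mol·L⁻¹.
Rates in a CSTR are evaluated at the outlet concentration: r_R = 0.156×1.179^0.5 = 0.1694, r_S = 0.487×1.179 = 0.5740.
Overall selectivity = C_R/C_S = r_Rτ/(r_Sτ) = r_R/r_S = 0.295.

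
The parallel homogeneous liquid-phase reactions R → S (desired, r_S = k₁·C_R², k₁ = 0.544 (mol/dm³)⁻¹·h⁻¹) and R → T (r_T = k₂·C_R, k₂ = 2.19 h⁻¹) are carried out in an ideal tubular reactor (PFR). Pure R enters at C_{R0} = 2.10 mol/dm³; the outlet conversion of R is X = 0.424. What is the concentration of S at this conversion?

0.258 mol/dm³

C_R = C_{R0}(1−X) = 1.210 mol/dm³.
Along a PFR/batch, dC_T/dC_R = −r_T/(r_S+r_T) = −k₂/(k₂+k₁·C_R).
Integrating from C_{R0} to C_R: C_T = (2.19/0.544)·ln[(2.19+0.544·2.10)/(2.19+0.544·1.21)] = 4.026·ln(3.332/2.848) = 0.6323 mol/dm³.
Then C_S = (C_{R0}−C_R) − C_T = 0.8904 − 0.6323 = 0.2581 mol/dm³.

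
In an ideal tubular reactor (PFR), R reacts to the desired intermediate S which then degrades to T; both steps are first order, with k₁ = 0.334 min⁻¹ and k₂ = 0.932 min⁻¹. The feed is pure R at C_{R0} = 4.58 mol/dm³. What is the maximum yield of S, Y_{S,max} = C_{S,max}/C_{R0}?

For a first-order series the maximum intermediate yield is C_{S,max}/C_{R0} = (k₁/k₂)^[k₂/(k₂−k₁)].
= (0.334/0.932)^(0.932/(0.932−0.334)) = (0.3584)^(1.559) = 0.2020.

0.202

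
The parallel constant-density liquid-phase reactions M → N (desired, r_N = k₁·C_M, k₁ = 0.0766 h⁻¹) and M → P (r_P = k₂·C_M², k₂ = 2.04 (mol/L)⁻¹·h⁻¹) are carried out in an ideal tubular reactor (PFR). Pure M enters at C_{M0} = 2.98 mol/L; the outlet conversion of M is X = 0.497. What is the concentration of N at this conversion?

0.0253 mol/L

C_M = C_{M0}(1−X) = 1.499 mol/L.
Along a PFR/batch, dC_N/dC_M = −r_N/(r_N+r_P) = −k₁/(k₁+k₂·C_M).
Integrating from C_{M0} to C_M: C_N = (0.0766/2.04)·ln[(0.0766+2.04·2.98)/(0.0766+2.04·1.50)] = 0.03755·ln(6.156/3.134) = 0.02534 mol/L.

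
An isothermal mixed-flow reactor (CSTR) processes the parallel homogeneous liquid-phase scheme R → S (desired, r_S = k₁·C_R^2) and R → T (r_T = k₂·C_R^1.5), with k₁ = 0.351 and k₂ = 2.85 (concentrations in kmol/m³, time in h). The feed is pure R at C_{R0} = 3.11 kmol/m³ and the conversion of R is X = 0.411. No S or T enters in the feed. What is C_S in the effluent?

0.183 kmol/m³

Exit C_R = C_{R0}(1−X) = 3.11×0.589 = 1.832 kmol/m³.
A CSTR operates uniformly at the exit composition, giving r_S = 1.178 and r_T = 7.066 (each k·C_R^n at C_R = 1.832).
Fraction of consumed R going to S: r_S/(r_S+r_T) = 0.1429.
C_S = 0.1429·C_{R0}·X = 0.1429×3.11×0.411 = 0.183 kmol/m³.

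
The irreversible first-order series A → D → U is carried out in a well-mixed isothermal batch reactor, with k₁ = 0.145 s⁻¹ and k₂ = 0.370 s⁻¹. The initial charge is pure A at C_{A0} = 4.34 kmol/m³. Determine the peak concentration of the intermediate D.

Evaluating C_D at t_opt = ln(k₂/k₁)/(k₂−k₁) gives C_{D,max}/C_{A0} = (k₁/k₂)^[k₂/(k₂−k₁)].
= (0.145/0.370)^(0.370/(0.370−0.145)) = (0.3919)^(1.644) = 0.2143.
C_{D,max} = 0.2143×4.34 = 0.930 kmol/m³.

0.930 kmol/m³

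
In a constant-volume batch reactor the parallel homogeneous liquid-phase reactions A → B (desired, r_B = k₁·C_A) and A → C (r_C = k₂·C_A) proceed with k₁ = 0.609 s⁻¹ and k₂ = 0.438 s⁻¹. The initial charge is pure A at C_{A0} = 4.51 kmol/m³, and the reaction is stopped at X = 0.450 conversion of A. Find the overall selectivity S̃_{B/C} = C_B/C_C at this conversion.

C_A = C_{A0}(1−X) = 2.481 kmol/m³.
Both paths are first order in A, so the instantaneous fraction to B is constant: dC_B/d(−C_A) = k₁/(k₁+k₂) = 0.5817.
C_B = 0.5817·(C_{A0}−C_A) = 0.5817×2.029 = 1.18 kmol/m³.
C_C = (C_{A0}−C_A)−C_B = 0.8490 kmol/m³; S̃_{B/C} = 1.180/0.8490 = 1.39.

1.39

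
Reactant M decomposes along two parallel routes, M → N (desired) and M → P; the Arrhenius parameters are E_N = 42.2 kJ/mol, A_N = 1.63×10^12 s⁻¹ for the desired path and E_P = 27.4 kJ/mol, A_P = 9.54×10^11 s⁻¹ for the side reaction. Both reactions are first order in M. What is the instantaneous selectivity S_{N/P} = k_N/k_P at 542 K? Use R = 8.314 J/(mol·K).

0.0640

Since both paths have the same order in M, the concentration cancels and S_{N/P} = k_N/k_P = (A_N/A_P)·exp[(E_P−E_N)/(RT)].
(E_P−E_N)/(RT) = (27.4−42.2)×10³/(8.314×542) = -14800/4506 = -3.284.
k_N/k_P = (1.63×10^12/9.54×10^11)·exp(-3.284) = 1.709 × 0.03746 = 0.0640.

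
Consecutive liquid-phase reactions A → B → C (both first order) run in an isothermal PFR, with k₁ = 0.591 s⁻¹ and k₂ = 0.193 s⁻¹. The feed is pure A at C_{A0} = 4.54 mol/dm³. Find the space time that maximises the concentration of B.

Setting dC_B/dτ = 0 gives τ_opt = ln(k₂/k₁)/(k₂−k₁).
= ln(0.193/0.591)/(0.193−0.591) = ln(0.3266)/-0.3980 = -1.119/-0.3980 = 2.81 s.

2.81 s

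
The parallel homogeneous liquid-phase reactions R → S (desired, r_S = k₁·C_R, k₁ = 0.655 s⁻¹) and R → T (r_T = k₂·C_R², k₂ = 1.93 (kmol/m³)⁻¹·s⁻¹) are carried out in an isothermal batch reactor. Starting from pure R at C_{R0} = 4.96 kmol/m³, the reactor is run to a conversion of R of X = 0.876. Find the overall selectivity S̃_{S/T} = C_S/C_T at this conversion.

0.155

C_R = C_{R0}(1−X) = 0.6150 kmol/m³.
Along a PFR/batch, dC_S/dC_R = −r_S/(r_S+r_T) = −k₁/(k₁+k₂·C_R).
Integrating from C_{R0} to C_R: C_S = (0.655/1.93)·ln[(0.655+1.93·4.96)/(0.655+1.93·0.615)] = 0.3394·ln(10.23/1.842) = 0.5818 kmol/m³.
C_T = (C_{R0}−C_R)−C_S = 3.763 kmol/m³; S̃_{S/T} = 0.5818/3.763 = 0.155.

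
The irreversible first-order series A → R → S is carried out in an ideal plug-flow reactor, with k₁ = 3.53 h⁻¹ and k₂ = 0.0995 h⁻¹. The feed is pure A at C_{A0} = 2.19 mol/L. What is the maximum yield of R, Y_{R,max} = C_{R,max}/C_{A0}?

0.902

Evaluating C_R at τ_opt = ln(k₂/k₁)/(k₂−k₁) gives C_{R,max}/C_{A0} = (k₁/k₂)^[k₂/(k₂−k₁)].
= (3.53/0.0995)^(0.0995/(0.0995−3.53)) = (35.48)^(-0.02900) = 0.9017.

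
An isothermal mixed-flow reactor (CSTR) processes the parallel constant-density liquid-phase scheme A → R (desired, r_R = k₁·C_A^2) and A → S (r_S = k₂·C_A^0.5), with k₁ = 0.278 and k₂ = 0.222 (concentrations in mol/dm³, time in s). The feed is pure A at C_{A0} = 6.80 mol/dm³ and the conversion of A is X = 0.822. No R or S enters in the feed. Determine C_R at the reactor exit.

Exit C_A = C_{A0}(1−X) = 6.80×0.178 = 1.210 mol/dm³.
Rates in a CSTR are evaluated at the outlet concentration: r_R = 0.278×1.210^2 = 0.4073, r_S = 0.222×1.210^0.5 = 0.2442.
Fraction of consumed A going to R: r_R/(r_R+r_S) = 0.6251.
C_R = 0.6251·C_{A0}·X = 0.6251×6.80×0.822 = 3.49 mol/dm³.

3.49 mol/dm³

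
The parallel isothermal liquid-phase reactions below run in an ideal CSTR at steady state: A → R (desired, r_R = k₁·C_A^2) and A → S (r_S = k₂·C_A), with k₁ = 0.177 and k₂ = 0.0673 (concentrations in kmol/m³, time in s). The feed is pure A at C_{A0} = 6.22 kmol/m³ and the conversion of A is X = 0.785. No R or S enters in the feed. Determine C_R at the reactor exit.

Exit C_A = C_{A0}(1−X) = 6.22×0.215 = 1.337 kmol/m³.
In a CSTR the entire volume is at exit conditions, so r_R = 0.177×1.337^2 = 0.3165 and r_S = 0.0673×1.337 = 0.09000.
Fraction of consumed A going to R: r_R/(r_R+r_S) = 0.7786.
C_R = 0.7786·C_{A0}·X = 0.7786×6.22×0.785 = 3.80 kmol/m³.

3.80 kmol/m³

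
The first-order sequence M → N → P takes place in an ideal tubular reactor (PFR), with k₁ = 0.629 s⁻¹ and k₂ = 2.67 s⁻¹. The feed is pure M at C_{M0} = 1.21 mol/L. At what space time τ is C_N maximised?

0.708 s

The intermediate peaks when r₁ = r₂, i.e. k₁e^(−k₁τ) = k₂e^(−k₂τ), giving τ_opt = ln(k₂/k₁)/(k₂−k₁).
= ln(2.67/0.629)/(2.67−0.629) = ln(4.245)/2.041 = 1.446/2.041 = 0.708 s.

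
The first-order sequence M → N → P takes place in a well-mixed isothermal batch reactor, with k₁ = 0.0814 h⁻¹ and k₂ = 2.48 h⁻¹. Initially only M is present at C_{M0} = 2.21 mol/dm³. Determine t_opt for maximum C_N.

1.42 h

Setting dC_N/dt = 0 gives t_opt = ln(k₂/k₁)/(k₂−k₁).
= ln(2.48/0.0814)/(2.48−0.0814) = ln(30.47)/2.399 = 3.417/2.399 = 1.42 h.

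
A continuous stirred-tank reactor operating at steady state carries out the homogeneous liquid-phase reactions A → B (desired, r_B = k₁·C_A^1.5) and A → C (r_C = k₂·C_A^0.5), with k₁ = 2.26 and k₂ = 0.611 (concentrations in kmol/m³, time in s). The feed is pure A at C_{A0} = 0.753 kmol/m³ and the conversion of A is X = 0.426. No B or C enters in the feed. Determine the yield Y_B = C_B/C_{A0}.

Exit C_A = C_{A0}(1−X) = 0.753×0.574 = 0.4322 kmol/m³.
Rates in a CSTR are evaluated at the outlet concentration: r_B = 2.26×0.4322^1.5 = 0.6422, r_C = 0.611×0.4322^0.5 = 0.4017.
Fraction of consumed A going to B: r_B/(r_B+r_C) = 0.6152.
C_B = 0.6152·C_{A0}·X = 0.6152×0.753×0.426 = 0.197 kmol/m³; Y_B = C_B/C_{A0} = 0.262.

0.262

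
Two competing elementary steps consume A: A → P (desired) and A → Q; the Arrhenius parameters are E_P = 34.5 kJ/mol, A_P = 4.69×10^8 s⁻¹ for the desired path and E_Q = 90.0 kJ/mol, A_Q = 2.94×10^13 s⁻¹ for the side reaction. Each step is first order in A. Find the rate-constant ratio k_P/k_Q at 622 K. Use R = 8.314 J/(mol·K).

0.731

k_P/k_Q = (A_P/A_Q)·exp[−(E_P−E_Q)/(RT)] = (A_P/A_Q)·exp[(E_Q−E_P)/(RT)].
(E_Q−E_P)/(RT) = (90.0−34.5)×10³/(8.314×622) = 55500/5171 = 10.73.
k_P/k_Q = (4.69×10^8/2.94×10^13)·exp(10.73) = 1.595×10^-5 × 45812 = 0.731.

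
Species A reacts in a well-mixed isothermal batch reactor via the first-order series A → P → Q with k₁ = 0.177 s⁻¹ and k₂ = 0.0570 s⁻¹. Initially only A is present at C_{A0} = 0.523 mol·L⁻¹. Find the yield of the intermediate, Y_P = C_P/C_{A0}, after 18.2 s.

0.464

Solving the coupled first-order balances gives C_P(t) = [k₁/(k₂−k₁)]·C_{A0}·(e^(−k₁t) − e^(−k₂t)).
e^(−k₁t) = e^(−0.177×18.2) = e^(−3.221) = 0.03990; e^(−k₂t) = e^(−1.037) = 0.3544.
C_P = 0.177×0.523/(0.0570−0.177) × (0.03990−0.3544) = (-0.7714)×(-0.3145) = 0.2426 mol·L⁻¹.
Y_P = C_P/C_{A0} = 0.2426/0.523 = 0.464.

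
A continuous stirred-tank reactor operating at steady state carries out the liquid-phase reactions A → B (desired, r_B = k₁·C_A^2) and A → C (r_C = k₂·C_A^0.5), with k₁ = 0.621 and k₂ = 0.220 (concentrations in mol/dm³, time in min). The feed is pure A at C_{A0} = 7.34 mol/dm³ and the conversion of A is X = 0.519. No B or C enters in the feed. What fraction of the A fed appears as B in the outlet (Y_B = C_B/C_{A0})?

Exit C_A = C_{A0}(1−X) = 7.34×0.481 = 3.531 mol/dm³.
In a CSTR the entire volume is at exit conditions, so r_B = 0.621×3.531^2 = 7.741 and r_C = 0.220×3.531^0.5 = 0.4134.
Fraction of consumed A going to B: r_B/(r_B+r_C) = 0.9493.
C_B = 0.9493·C_{A0}·X = 0.9493×7.34×0.519 = 3.62 mol/dm³; Y_B = C_B/C_{A0} = 0.493.

0.493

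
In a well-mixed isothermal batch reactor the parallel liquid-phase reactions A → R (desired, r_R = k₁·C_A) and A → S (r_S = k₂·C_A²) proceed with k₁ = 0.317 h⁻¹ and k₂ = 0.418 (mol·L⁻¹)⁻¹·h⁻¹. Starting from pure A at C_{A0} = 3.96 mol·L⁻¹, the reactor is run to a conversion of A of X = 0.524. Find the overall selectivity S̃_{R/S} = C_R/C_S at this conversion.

0.269

C_A = C_{A0}(1−X) = 1.885 mol·L⁻¹.
Along a PFR/batch, dC_R/dC_A = −r_R/(r_R+r_S) = −k₁/(k₁+k₂·C_A).
Integrating from C_{A0} to C_A: C_R = (0.317/0.418)·ln[(0.317+0.418·3.96)/(0.317+0.418·1.88)] = 0.7584·ln(1.972/1.105) = 0.4394 mol·L⁻¹.
C_S = (C_{A0}−C_A)−C_R = 1.636 mol·L⁻¹; S̃_{R/S} = 0.4394/1.636 = 0.269.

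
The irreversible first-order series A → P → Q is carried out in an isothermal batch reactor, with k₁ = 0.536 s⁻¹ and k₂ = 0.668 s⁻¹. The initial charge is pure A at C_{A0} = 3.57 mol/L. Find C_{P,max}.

For a first-order series the maximum intermediate yield is C_{P,max}/C_{A0} = (k₁/k₂)^[k₂/(k₂−k₁)].
= (0.536/0.668)^(0.668/(0.668−0.536)) = (0.8024)^(5.061) = 0.3282.
C_{P,max} = 0.3282×3.57 = 1.17 mol/L.

1.17 mol/L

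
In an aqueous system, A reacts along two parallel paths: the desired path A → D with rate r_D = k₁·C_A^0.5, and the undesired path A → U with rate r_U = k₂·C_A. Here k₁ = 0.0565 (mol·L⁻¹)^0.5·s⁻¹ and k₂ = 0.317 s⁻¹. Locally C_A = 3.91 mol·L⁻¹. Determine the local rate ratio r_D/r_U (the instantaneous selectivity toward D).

S_{D/U} = r_D/r_U = (k₁·C_A^0.5)/(k₂·C_A) = (k₁/k₂)·C_A^-0.5.
= (0.0565×3.910^0.5) / (0.317×3.910) = 0.1117/1.239 = 0.0901.
The undesired path is higher order in A, so low C_A (CSTR or dilute feed) favours D.

0.0901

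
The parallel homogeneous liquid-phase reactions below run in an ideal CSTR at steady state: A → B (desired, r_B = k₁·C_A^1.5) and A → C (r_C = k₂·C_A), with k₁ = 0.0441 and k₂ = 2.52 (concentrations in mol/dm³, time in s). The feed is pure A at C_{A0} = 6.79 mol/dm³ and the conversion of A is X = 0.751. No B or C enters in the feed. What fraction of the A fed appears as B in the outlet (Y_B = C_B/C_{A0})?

Exit C_A = C_{A0}(1−X) = 6.79×0.249 = 1.691 mol/dm³.
A CSTR operates uniformly at the exit composition, giving r_B = 0.09695 and r_C = 4.261 (each k·C_A^n at C_A = 1.691).
Fraction of consumed A going to B: r_B/(r_B+r_C) = 0.02225.
C_B = 0.02225·C_{A0}·X = 0.02225×6.79×0.751 = 0.113 mol/dm³; Y_B = C_B/C_{A0} = 0.0167.

0.0167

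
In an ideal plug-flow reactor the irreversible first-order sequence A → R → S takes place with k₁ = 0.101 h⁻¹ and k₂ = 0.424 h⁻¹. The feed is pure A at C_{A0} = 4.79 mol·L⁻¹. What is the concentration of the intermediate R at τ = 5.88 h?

0.703 mol·L⁻¹

The intermediate concentration in a first-order A→B→C sequence is C_R = k₁C_{A0}(e^(−k₁τ) − e^(−k₂τ))/(k₂−k₁).
e^(−k₁τ) = e^(−0.101×5.88) = e^(−0.5939) = 0.5522; e^(−k₂τ) = e^(−2.493) = 0.08265.
C_R = 0.101×4.79/(0.424−0.101) × (0.5522−0.08265) = 1.498×0.4695 = 0.7033 mol·L⁻¹.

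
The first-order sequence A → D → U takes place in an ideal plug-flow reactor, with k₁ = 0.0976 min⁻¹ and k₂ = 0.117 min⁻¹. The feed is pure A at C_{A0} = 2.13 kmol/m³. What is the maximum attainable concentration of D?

0.714 kmol/m³

At the optimum, C_{D,max}/C_{A0} = (k₁/k₂)^[k₂/(k₂−k₁)].
= (0.0976/0.117)^(0.117/(0.117−0.0976)) = (0.8342)^(6.031) = 0.3351.
C_{D,max} = 0.3351×2.13 = 0.714 kmol/m³.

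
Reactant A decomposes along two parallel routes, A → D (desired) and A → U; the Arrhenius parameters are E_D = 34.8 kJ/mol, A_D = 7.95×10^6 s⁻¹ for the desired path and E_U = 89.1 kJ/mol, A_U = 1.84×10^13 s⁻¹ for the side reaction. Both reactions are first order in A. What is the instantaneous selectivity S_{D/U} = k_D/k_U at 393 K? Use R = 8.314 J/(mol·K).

k_D/k_U = (A_D/A_U)·exp[−(E_D−E_U)/(RT)] = (A_D/A_U)·exp[(E_U−E_D)/(RT)].
(E_U−E_D)/(RT) = (89.1−34.8)×10³/(8.314×393) = 54300/3267 = 16.62.
k_D/k_U = (7.95×10^6/1.84×10^13)·exp(16.62) = 4.321×10^-7 × 1.650×10^7 = 7.13.

7.13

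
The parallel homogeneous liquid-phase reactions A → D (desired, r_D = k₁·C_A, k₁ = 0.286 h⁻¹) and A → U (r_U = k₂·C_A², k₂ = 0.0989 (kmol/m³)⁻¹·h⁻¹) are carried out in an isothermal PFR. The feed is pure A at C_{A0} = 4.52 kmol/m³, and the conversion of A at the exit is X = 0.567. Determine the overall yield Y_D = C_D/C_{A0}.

0.271

C_A = C_{A0}(1−X) = 1.957 kmol/m³.
Along a PFR/batch, dC_D/dC_A = −r_D/(r_D+r_U) = −k₁/(k₁+k₂·C_A).
Integrating from C_{A0} to C_A: C_D = (0.286/0.0989)·ln[(0.286+0.0989·4.52)/(0.286+0.0989·1.96)] = 2.892·ln(0.7330/0.4796) = 1.227 kmol/m³.
Y_D = C_D/C_{A0} = 1.227/4.52 = 0.271.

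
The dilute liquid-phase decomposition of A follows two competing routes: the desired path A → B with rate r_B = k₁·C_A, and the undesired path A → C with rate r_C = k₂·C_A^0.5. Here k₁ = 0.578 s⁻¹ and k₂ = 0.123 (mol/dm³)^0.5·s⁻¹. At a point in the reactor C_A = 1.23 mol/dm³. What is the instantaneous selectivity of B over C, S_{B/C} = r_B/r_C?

S_{B/C} = r_B/r_C = (k₁·C_A)/(k₂·C_A^0.5) = (k₁/k₂)·C_A^0.5.
= (0.578×1.230) / (0.123×1.230^0.5) = 0.7109/0.1364 = 5.21.
Since the desired path is higher order in A, keeping C_A high (PFR or concentrated feed) favours B.

5.21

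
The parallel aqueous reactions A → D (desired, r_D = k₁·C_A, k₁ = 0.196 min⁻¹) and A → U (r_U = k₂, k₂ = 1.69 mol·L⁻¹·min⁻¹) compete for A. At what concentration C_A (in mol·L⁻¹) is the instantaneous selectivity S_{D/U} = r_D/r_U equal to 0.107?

0.923 mol·L⁻¹

S_{D/U} = (k₁/k₂)·C_A ⇒ C_A = S·k₂/k₁.
= 0.107×1.69/0.196 = 0.923 mol·L⁻¹.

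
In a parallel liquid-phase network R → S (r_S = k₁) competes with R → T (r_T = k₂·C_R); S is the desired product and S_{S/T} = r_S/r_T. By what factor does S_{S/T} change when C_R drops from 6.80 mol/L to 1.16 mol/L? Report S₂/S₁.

S_{S/T} = (k₁/k₂)·C_R⁻¹, so S₂/S₁ = (C_{R,2}/C_{R,1})⁻¹.
= 6.80/1.16 = 5.86.
Selectivity toward S rises as C_R falls — low-concentration operation is favoured.

5.86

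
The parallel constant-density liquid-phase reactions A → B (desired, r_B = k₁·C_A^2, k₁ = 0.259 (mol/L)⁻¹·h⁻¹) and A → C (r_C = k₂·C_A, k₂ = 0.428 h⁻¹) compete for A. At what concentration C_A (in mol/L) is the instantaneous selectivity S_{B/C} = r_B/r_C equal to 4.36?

S_{B/C} = (k₁/k₂)·C_A ⇒ C_A = S·k₂/k₁.
= 4.36×0.428/0.259 = 7.20 mol/L.

7.20 mol/L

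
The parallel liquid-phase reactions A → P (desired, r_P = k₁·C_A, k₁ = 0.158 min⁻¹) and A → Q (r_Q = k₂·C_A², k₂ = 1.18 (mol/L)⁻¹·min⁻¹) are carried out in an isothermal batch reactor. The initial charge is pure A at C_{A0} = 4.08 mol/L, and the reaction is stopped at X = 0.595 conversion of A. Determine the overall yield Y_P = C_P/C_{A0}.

C_A = C_{A0}(1−X) = 1.652 mol/L.
Along a PFR/batch, dC_P/dC_A = −r_P/(r_P+r_Q) = −k₁/(k₁+k₂·C_A).
Integrating from C_{A0} to C_A: C_P = (0.158/1.18)·ln[(0.158+1.18·4.08)/(0.158+1.18·1.65)] = 0.1339·ln(4.972/2.108) = 0.1149 mol/L.
Y_P = C_P/C_{A0} = 0.1149/4.08 = 0.0282.

0.0282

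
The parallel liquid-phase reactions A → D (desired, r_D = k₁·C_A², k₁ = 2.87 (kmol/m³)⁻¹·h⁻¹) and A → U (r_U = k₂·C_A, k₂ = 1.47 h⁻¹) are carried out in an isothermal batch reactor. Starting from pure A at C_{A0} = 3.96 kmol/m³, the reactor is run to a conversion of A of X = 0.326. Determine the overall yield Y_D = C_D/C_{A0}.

0.282

C_A = C_{A0}(1−X) = 2.669 kmol/m³.
Along a PFR/batch, dC_U/dC_A = −r_U/(r_D+r_U) = −k₂/(k₂+k₁·C_A).
Integrating from C_{A0} to C_A: C_U = (1.47/2.87)·ln[(1.47+2.87·3.96)/(1.47+2.87·2.67)] = 0.5122·ln(12.84/9.130) = 0.1745 kmol/m³.
Then C_D = (C_{A0}−C_A) − C_U = 1.291 − 0.1745 = 1.117 kmol/m³.
Y_D = C_D/C_{A0} = 1.117/3.96 = 0.282.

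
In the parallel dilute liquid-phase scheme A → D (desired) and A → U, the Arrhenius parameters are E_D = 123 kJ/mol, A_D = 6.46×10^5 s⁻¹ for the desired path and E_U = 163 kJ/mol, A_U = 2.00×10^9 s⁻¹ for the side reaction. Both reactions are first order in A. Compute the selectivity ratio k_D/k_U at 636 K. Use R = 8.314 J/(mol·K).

Since both paths have the same order in A, the concentration cancels and S_{D/U} = k_D/k_U = (A_D/A_U)·exp[(E_U−E_D)/(RT)].
(E_U−E_D)/(RT) = (163−123)×10³/(8.314×636) = 40000/5288 = 7.565.
k_D/k_U = (6.46×10^5/2.00×10^9)·exp(7.565) = 3.230×10^-4 × 1929 = 0.623.

0.623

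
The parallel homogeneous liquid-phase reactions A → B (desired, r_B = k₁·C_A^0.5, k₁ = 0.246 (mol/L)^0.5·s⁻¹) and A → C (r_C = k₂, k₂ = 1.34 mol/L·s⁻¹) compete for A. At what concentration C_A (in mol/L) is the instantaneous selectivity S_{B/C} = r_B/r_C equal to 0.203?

1.22 mol/L

S_{B/C} = (k₁/k₂)·C_A^0.5 ⇒ C_A = (S·k₂/k₁)^(2).
= (0.203×1.34/0.246)^(2) = (1.106)^(2) = 1.22 mol/L.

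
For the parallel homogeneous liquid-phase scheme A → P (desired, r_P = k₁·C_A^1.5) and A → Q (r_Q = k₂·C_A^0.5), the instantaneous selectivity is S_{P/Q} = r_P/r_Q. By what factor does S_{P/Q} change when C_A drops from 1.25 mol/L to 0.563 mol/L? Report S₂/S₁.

0.450

S_{P/Q} = (k₁/k₂)·C_A, so S₂/S₁ = (C_{A,2}/C_{A,1}).
= 0.563/1.25 = 0.450.
Selectivity toward P falls as C_A falls — high-concentration operation is favoured.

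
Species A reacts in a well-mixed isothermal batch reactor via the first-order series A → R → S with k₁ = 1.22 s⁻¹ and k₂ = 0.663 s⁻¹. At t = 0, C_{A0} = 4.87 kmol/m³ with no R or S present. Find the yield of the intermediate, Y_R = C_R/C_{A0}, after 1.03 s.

0.483

For first-order series with pure A initially, C_R(t) = k₁C_{A0}/(k₂−k₁)·(e^(−k₁t) − e^(−k₂t)).
e^(−k₁t) = e^(−1.22×1.03) = e^(−1.257) = 0.2846; e^(−k₂t) = e^(−0.6829) = 0.5052.
C_R = 1.22×4.87/(0.663−1.22) × (0.2846−0.5052) = (-10.67)×(-0.2205) = 2.352 kmol/m³.
Y_R = C_R/C_{A0} = 2.352/4.87 = 0.483.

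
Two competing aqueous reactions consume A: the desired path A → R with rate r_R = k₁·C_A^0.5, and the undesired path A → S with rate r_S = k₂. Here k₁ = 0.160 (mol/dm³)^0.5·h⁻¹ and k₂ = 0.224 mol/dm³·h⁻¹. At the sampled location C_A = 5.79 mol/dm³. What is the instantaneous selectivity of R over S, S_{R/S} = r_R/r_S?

S_{R/S} = r_R/r_S = (k₁·C_A^0.5)/(k₂) = (k₁/k₂)·C_A^0.5.
= (0.160×5.790^0.5) / (0.224) = 0.3850/0.2240 = 1.72.

1.72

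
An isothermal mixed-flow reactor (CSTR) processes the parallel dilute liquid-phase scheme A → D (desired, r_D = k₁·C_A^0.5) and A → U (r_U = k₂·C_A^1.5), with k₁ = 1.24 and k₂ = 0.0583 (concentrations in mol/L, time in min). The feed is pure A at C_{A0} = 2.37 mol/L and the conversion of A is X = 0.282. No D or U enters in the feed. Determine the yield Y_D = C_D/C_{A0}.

0.261

Exit C_A = C_{A0}(1−X) = 2.37×0.718 = 1.702 mol/L.
Rates in a CSTR are evaluated at the outlet concentration: r_D = 1.24×1.702^0.5 = 1.618, r_U = 0.0583×1.702^1.5 = 0.1294.
Fraction of consumed A going to D: r_D/(r_D+r_U) = 0.9259.
C_D = 0.9259·C_{A0}·X = 0.9259×2.37×0.282 = 0.619 mol/L; Y_D = C_D/C_{A0} = 0.261.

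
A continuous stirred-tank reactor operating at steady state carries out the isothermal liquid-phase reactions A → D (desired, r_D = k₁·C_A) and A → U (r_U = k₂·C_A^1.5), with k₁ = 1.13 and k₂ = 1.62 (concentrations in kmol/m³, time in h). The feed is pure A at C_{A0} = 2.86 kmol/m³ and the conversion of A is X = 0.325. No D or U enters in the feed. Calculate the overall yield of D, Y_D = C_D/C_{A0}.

0.109

Exit C_A = C_{A0}(1−X) = 2.86×0.675 = 1.931 kmol/m³.
In a CSTR the entire volume is at exit conditions, so r_D = 1.13×1.931 = 2.181 and r_U = 1.62×1.931^1.5 = 4.345.
Fraction of consumed A going to D: r_D/(r_D+r_U) = 0.3342.
C_D = 0.3342·C_{A0}·X = 0.3342×2.86×0.325 = 0.311 kmol/m³; Y_D = C_D/C_{A0} = 0.109.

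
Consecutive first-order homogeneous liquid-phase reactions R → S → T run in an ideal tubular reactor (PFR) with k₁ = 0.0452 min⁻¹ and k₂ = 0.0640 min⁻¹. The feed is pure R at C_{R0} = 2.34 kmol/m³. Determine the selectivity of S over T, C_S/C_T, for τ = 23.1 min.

The intermediate concentration in a first-order A→B→C sequence is C_S = k₁C_{R0}(e^(−k₁τ) − e^(−k₂τ))/(k₂−k₁).
e^(−k₁τ) = e^(−0.0452×23.1) = e^(−1.044) = 0.3520; e^(−k₂τ) = e^(−1.478) = 0.2280.
C_S = 0.0452×2.34/(0.0640−0.0452) × (0.3520−0.2280) = 5.626×0.1240 = 0.6976 kmol/m³.
C_R = C_{R0}e^(−k₁τ) = 0.8237 kmol/m³, so C_T = C_{R0}−C_R−C_S = 0.8187 kmol/m³; C_S/C_T = 0.852.

0.852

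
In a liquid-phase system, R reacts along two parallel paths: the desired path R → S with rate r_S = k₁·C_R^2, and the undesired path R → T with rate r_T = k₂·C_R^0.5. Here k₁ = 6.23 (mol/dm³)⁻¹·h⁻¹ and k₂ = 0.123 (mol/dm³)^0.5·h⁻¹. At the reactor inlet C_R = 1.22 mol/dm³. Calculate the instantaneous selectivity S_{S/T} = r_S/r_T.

68.3

S_{S/T} = r_S/r_T = (k₁·C_R^2)/(k₂·C_R^0.5) = (k₁/k₂)·C_R^1.5.
= (6.23×1.220^2) / (0.123×1.220^0.5) = 9.273/0.1359 = 68.3.
Since the desired path is higher order in R, keeping C_R high (PFR or concentrated feed) favours S.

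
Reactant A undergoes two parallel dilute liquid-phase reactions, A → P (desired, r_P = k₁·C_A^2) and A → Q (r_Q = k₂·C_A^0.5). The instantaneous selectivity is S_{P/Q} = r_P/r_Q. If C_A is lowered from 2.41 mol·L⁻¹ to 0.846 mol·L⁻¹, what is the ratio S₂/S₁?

S_{P/Q} = (k₁/k₂)·C_A^1.5, so S₂/S₁ = (C_{A,2}/C_{A,1})^1.5.
= (0.846/2.41)^1.5 = (0.3510)^1.5 = 0.208.
Selectivity toward P falls as C_A falls — high-concentration operation is favoured.

0.208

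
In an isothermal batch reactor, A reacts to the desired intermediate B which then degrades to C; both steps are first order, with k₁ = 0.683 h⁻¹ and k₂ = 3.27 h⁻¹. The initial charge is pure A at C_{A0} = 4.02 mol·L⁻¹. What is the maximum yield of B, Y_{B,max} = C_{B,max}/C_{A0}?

0.138

At the optimum, C_{B,max}/C_{A0} = (k₁/k₂)^[k₂/(k₂−k₁)].
= (0.683/3.27)^(3.27/(3.27−0.683)) = (0.2089)^(1.264) = 0.1381.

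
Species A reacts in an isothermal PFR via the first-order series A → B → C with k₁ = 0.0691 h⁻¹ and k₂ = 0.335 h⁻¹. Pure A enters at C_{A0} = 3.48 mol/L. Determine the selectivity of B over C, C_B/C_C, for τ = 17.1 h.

The intermediate concentration in a first-order A→B→C sequence is C_B = k₁C_{A0}(e^(−k₁τ) − e^(−k₂τ))/(k₂−k₁).
e^(−k₁τ) = e^(−0.0691×17.1) = e^(−1.182) = 0.3068; e^(−k₂τ) = e^(−5.729) = 0.003252.
C_B = 0.0691×3.48/(0.335−0.0691) × (0.3068−0.003252) = 0.9044×0.3035 = 0.2745 mol/L.
C_A = C_{A0}e^(−k₁τ) = 1.068 mol/L, so C_C = C_{A0}−C_A−C_B = 2.138 mol/L; C_B/C_C = 0.128.

0.128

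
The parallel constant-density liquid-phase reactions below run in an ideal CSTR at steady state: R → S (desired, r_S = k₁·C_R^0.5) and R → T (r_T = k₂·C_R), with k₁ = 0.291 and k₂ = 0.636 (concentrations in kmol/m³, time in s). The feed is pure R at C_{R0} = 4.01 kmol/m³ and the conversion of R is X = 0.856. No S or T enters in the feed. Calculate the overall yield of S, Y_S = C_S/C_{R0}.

0.322

Exit C_R = C_{R0}(1−X) = 4.01×0.144 = 0.5774 kmol/m³.
In a CSTR the entire volume is at exit conditions, so r_S = 0.291×0.5774^0.5 = 0.2211 and r_T = 0.636×0.5774 = 0.3673.
Fraction of consumed R going to S: r_S/(r_S+r_T) = 0.3758.
C_S = 0.3758·C_{R0}·X = 0.3758×4.01×0.856 = 1.29 kmol/m³; Y_S = C_S/C_{R0} = 0.322.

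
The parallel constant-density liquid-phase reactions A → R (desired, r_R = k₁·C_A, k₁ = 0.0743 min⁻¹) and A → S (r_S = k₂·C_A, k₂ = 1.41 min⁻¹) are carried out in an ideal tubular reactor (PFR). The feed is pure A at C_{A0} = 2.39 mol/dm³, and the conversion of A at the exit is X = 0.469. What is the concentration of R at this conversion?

C_A = C_{A0}(1−X) = 1.269 mol/dm³.
Both paths are first order in A, so the instantaneous fraction to R is constant: dC_R/d(−C_A) = k₁/(k₁+k₂) = 0.05006.
C_R = 0.05006·(C_{A0}−C_A) = 0.05006×1.121 = 0.0561 mol/dm³.

0.0561 mol/dm³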